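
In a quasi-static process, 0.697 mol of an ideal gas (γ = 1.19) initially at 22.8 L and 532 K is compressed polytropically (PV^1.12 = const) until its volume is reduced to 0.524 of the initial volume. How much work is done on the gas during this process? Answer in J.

2070 J

P₁ = nRT₁/V₁ = 0.697×8.314×532/22.8 = 135 kPa.
Polytropic n=1.12: T₂ = T₁(V₁/V₂)^(n−1) = 532×(1.91)^0.12 = 575 K; P₂ = P₁(V₁/V₂)^n = 279 kPa.
W = (P₁V₁−P₂V₂)/(n−1) = (135×22.8−279×11.9)/0.12 = -2070 J.
Work done on the gas = −W_by = 2070 J.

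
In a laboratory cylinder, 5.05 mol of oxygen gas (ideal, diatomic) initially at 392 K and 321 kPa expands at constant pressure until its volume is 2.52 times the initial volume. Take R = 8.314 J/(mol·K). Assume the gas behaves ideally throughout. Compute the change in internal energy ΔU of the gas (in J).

62500 J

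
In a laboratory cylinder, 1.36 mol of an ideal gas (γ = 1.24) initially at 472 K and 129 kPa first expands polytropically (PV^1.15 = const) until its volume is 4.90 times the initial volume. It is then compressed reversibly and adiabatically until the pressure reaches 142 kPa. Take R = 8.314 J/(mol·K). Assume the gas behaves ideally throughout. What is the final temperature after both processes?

540 K

V₁ = nRT₁/P₁ = 1.36×8.314×472/129 = 41.4 L.
Step 1 — Polytropic n=1.15: T₂ = T₁(V₁/V₂)^(n−1) = 472×(0.204)^0.15 = 372 K; P₂ = P₁(V₁/V₂)^n = 20.7 kPa.
W = (P₁V₁−P₂V₂)/(n−1) = (129×41.4−20.7×203)/0.15 = 7550 J.
ΔU = nCvΔT = 1.36×34.6×(372−472) = -4720 J.
Q = ΔU + W = 2830 J.
State after step 1: P = 20.7 kPa, V = 203 L, T = 372 K.
Step 2 — Adiabatic: T₂/T₁ = (P₂/P₁)^((γ−1)/γ) ⇒ T₂ = 372×(6.85)^0.194 = 540 K; V₂ = 43.0 L.
ΔU = nCvΔT = 1.36×34.6×(540−372) = 7900 J.
Q = 0 for an adiabatic process, so W = −ΔU = -7900 J.
Net over both steps: W = -357 J, Q = 2830 J, ΔU = 3190 J.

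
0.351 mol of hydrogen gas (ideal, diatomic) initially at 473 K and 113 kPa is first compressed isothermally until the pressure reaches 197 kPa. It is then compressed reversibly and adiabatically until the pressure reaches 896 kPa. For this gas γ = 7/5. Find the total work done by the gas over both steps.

-2640 J

V₁ = nRT₁/P₁ = 0.351×8.314×473/113 = 12.2 L.
Step 1 — Isothermal: T stays 473 K; PV = const ⇒ V₂ = 7.01 L, P₂ = 197 kPa.
ΔU = 0 (ideal gas, T constant).
W = nRT ln(V₂/V₁) = 0.351×8.314×473×ln(0.574) = -767 J.
Q = ΔU + W = -767 J.
State after step 1: P = 197 kPa, V = 7.01 L, T = 473 K.
Step 2 — Adiabatic: T₂/T₁ = (P₂/P₁)^((γ−1)/γ) ⇒ T₂ = 473×(4.55)^0.286 = 729 K; V₂ = 2.37 L.
ΔU = nCvΔT = 0.351×20.8×(729−473) = 1870 J.
Q = 0 for an adiabatic process, so W = −ΔU = -1870 J.
Net over both steps: W = -2640 J, Q = -767 J, ΔU = 1870 J.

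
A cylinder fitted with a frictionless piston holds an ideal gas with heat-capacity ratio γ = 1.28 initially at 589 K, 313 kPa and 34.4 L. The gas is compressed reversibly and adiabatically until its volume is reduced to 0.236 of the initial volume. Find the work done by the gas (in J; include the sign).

n = P₁V₁/(RT₁) = 313×34.4/(8.314×589) = 2.20 mol.
Adiabatic: TV^(γ−1) = const ⇒ T₂ = 589×(4.24)^0.280 = 882 K; PV^γ = const ⇒ P₂ = 1990 kPa.
ΔU = nCvΔT = 2.20×29.7×(882−589) = 19200 J.
Q = 0 for an adiabatic process, so W = −ΔU = -19200 J.

-19200 J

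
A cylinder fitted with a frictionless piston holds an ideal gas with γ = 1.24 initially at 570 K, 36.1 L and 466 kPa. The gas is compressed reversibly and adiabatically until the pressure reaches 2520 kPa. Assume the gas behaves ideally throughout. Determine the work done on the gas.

27100 J

n = P₁V₁/(RT₁) = 466×36.1/(8.314×570) = 3.55 mol.
Adiabatic: T₂/T₁ = (P₂/P₁)^((γ−1)/γ) ⇒ T₂ = 570×(5.41)^0.194 = 790 K; V₂ = 9.25 L.
ΔU = nCvΔT = 3.55×34.6×(790−570) = 27100 J.
Q = 0 for an adiabatic process, so W = −ΔU = -27100 J.
Work done on the gas = −W_by = 27100 J.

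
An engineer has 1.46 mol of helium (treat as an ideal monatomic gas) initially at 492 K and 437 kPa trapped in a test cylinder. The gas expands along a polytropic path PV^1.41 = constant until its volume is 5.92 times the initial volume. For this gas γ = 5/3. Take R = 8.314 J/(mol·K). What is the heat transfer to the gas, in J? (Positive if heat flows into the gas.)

V₁ = nRT₁/P₁ = 1.46×8.314×492/437 = 13.7 L.
Polytropic n=1.41: T₂ = T₁(V₁/V₂)^(n−1) = 492×(0.169)^0.41 = 237 K; P₂ = P₁(V₁/V₂)^n = 35.6 kPa.
W = (P₁V₁−P₂V₂)/(n−1) = (437×13.7−35.6×80.9)/0.41 = 7540 J.
ΔU = nCvΔT = 1.46×12.5×(237−492) = -4640 J.
Q = ΔU + W = 2900 J.

2900 J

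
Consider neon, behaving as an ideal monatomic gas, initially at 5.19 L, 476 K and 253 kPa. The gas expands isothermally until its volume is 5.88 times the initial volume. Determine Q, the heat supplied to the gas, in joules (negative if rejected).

2330 J

n = P₁V₁/(RT₁) = 253×5.19/(8.314×476) = 0.332 mol.
Isothermal: T stays 476 K; PV = const ⇒ V₂ = 30.5 L, P₂ = 43.0 kPa.
ΔU = 0 (ideal gas, T constant).
W = nRT ln(V₂/V₁) = 0.332×8.314×476×ln(5.88) = 2330 J.
Q = ΔU + W = 2330 J.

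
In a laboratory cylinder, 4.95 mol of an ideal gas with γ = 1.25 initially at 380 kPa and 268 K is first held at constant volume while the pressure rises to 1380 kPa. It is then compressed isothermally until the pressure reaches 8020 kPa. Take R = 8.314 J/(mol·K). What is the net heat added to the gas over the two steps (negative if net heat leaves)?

V₁ = nRT₁/P₁ = 4.95×8.314×268/380 = 29.0 L.
Step 1 — Isochoric: V stays 29.0 L; P/T = const ⇒ T₂ = 973 K, P₂ = 1380 kPa.
W = 0 (no volume change).
ΔU = nCvΔT = 4.95×33.3×(973−268) = 116000 J.
Q = ΔU = 116000 J.
State after step 1: P = 1380 kPa, V = 29.0 L, T = 973 K.
Step 2 — Isothermal: T stays 973 K; PV = const ⇒ V₂ = 4.99 L, P₂ = 8020 kPa.
ΔU = 0 (ideal gas, T constant).
W = nRT ln(V₂/V₁) = 4.95×8.314×973×ln(0.172) = -70500 J.
Q = ΔU + W = -70500 J.
Net over both steps: W = -70500 J, Q = 45600 J, ΔU = 116000 J.

45600 J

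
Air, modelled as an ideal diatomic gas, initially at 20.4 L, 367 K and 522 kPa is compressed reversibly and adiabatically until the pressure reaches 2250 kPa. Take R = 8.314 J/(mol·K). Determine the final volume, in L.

7.18 L

Adiabatic: T₂/T₁ = (P₂/P₁)^((γ−1)/γ) ⇒ T₂ = 367×(4.31)^0.286 = 557 K; V₂ = 7.18 L.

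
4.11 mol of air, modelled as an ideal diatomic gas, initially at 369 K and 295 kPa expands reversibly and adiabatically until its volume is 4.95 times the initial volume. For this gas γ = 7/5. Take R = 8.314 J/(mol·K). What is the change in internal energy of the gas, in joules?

-14900 J

V₁ = nRT₁/P₁ = 4.11×8.314×369/295 = 42.7 L.
Adiabatic: TV^(γ−1) = const ⇒ T₂ = 369×(0.202)^0.400 = 195 K; PV^γ = const ⇒ P₂ = 31.4 kPa.
For an ideal gas ΔU = nCvΔT with Cv = (5/2)R = 20.8 J/(mol·K).
ΔU = 4.11×20.8×(195−369) = -14900 J.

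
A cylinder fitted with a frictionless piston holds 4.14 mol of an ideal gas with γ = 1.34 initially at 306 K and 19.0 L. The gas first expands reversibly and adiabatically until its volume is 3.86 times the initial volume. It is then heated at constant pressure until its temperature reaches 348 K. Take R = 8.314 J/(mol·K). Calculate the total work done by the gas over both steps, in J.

P₁ = nRT₁/V₁ = 4.14×8.314×306/19.0 = 554 kPa.
Step 1 — Adiabatic: TV^(γ−1) = const ⇒ T₂ = 306×(0.259)^0.340 = 193 K; PV^γ = const ⇒ P₂ = 90.7 kPa.
ΔU = nCvΔT = 4.14×24.5×(193−306) = -11400 J.
Q = 0 for an adiabatic process, so W = −ΔU = 11400 J.
State after step 1: P = 90.7 kPa, V = 73.3 L, T = 193 K.
Step 2 — Isobaric: P stays 90.7 kPa; V/T = const ⇒ T₂ = 348 K, V₂ = 132 L.
W = PΔV = 90.7×(132−73.3) kPa·L = 5320 J.
ΔU = nCvΔT = 4.14×24.5×(348−193) = 15700 J.
Q = ΔU + W = nCpΔT = 21000 J.
Net over both steps: W = 16700 J, Q = 21000 J, ΔU = 4250 J.

16700 J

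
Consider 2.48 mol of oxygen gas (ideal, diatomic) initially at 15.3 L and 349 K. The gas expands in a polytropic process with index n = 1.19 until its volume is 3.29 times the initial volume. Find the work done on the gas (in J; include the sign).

-7670 J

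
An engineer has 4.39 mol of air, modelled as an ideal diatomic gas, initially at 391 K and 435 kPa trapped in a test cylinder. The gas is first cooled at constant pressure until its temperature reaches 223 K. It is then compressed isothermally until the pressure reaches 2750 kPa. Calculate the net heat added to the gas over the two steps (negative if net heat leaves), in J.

-36500 J

V₁ = nRT₁/P₁ = 4.39×8.314×391/435 = 32.8 L.
Step 1 — Isobaric: P stays 435 kPa; V/T = const ⇒ T₂ = 223 K, V₂ = 18.7 L.
W = PΔV = 435×(18.7−32.8) kPa·L = -6130 J.
ΔU = nCvΔT = 4.39×20.8×(223−391) = -15300 J.
Q = ΔU + W = nCpΔT = -21500 J.
State after step 1: P = 435 kPa, V = 18.7 L, T = 223 K.
Step 2 — Isothermal: T stays 223 K; PV = const ⇒ V₂ = 2.96 L, P₂ = 2750 kPa.
ΔU = 0 (ideal gas, T constant).
W = nRT ln(V₂/V₁) = 4.39×8.314×223×ln(0.158) = -15000 J.
Q = ΔU + W = -15000 J.
Net over both steps: W = -21100 J, Q = -36500 J, ΔU = -15300 J.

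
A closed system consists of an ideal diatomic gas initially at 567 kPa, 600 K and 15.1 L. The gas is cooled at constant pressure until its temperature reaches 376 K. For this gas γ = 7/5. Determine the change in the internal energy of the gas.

-7990 J

n = P₁V₁/(RT₁) = 567×15.1/(8.314×600) = 1.72 mol.
Isobaric: P stays 567 kPa; V/T = const ⇒ T₂ = 376 K, V₂ = 9.46 L.
For an ideal gas ΔU = nCvΔT with Cv = (5/2)R = 20.8 J/(mol·K).
ΔU = 1.72×20.8×(376−600) = -7990 J.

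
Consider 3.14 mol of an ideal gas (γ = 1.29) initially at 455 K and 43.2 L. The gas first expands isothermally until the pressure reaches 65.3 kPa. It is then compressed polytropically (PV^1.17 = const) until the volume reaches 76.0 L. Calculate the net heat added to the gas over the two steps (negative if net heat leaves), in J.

P₁ = nRT₁/V₁ = 3.14×8.314×455/43.2 = 275 kPa.
Step 1 — Isothermal: T stays 455 K; PV = const ⇒ V₂ = 182 L, P₂ = 65.3 kPa.
ΔU = 0 (ideal gas, T constant).
W = nRT ln(V₂/V₁) = 3.14×8.314×455×ln(4.21) = 17100 J.
Q = ΔU + W = 17100 J.
State after step 1: P = 65.3 kPa, V = 182 L, T = 455 K.
Step 2 — Polytropic n=1.17: T₂ = T₁(V₁/V₂)^(n−1) = 455×(2.39)^0.17 = 528 K; P₂ = P₁(V₁/V₂)^n = 181 kPa.
W = (P₁V₁−P₂V₂)/(n−1) = (65.3×182−181×76.0)/0.17 = -11200 J.
ΔU = nCvΔT = 3.14×28.7×(528−455) = 6550 J.
Q = ΔU + W = -4620 J.
Net over both steps: W = 5900 J, Q = 12500 J, ΔU = 6550 J.

12500 J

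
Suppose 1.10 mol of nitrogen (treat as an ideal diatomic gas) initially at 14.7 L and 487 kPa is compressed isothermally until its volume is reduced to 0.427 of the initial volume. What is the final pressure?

1140 kPa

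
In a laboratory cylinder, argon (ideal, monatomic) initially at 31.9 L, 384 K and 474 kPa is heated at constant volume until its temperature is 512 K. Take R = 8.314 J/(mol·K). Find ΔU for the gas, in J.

7560 J

n = P₁V₁/(RT₁) = 474×31.9/(8.314×384) = 4.74 mol.
Isochoric: V stays 31.9 L; P/T = const ⇒ T₂ = 512 K, P₂ = 632 kPa.
For an ideal gas ΔU = nCvΔT with Cv = (3/2)R = 12.5 J/(mol·K).
ΔU = 4.74×12.5×(512−384) = 7560 J.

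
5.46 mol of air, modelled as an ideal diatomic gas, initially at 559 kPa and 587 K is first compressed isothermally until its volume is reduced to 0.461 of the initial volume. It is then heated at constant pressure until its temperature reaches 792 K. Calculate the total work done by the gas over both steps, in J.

-11300 J

V₁ = nRT₁/P₁ = 5.46×8.314×587/559 = 47.7 L.
Step 1 — Isothermal: T stays 587 K; PV = const ⇒ V₂ = 22.0 L, P₂ = 1210 kPa.
ΔU = 0 (ideal gas, T constant).
W = nRT ln(V₂/V₁) = 5.46×8.314×587×ln(0.461) = -20600 J.
Q = ΔU + W = -20600 J.
State after step 1: P = 1210 kPa, V = 22.0 L, T = 587 K.
Step 2 — Isobaric: P stays 1210 kPa; V/T = const ⇒ T₂ = 792 K, V₂ = 29.6 L.
W = PΔV = 1210×(29.6−22.0) kPa·L = 9310 J.
ΔU = nCvΔT = 5.46×20.8×(792−587) = 23300 J.
Q = ΔU + W = nCpΔT = 32600 J.
Net over both steps: W = -11300 J, Q = 11900 J, ΔU = 23300 J.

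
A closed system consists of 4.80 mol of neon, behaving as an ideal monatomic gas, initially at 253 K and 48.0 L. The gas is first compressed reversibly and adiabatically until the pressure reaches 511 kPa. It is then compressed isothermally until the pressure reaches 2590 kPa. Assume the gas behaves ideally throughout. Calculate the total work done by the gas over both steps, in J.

-29800 J

P₁ = nRT₁/V₁ = 4.80×8.314×253/48.0 = 210 kPa.
Step 1 — Adiabatic: T₂/T₁ = (P₂/P₁)^((γ−1)/γ) ⇒ T₂ = 253×(2.43)^0.400 = 361 K; V₂ = 28.2 L.
ΔU = nCvΔT = 4.80×12.5×(361−253) = 6460 J.
Q = 0 for an adiabatic process, so W = −ΔU = -6460 J.
State after step 1: P = 511 kPa, V = 28.2 L, T = 361 K.
Step 2 — Isothermal: T stays 361 K; PV = const ⇒ V₂ = 5.56 L, P₂ = 2590 kPa.
ΔU = 0 (ideal gas, T constant).
W = nRT ln(V₂/V₁) = 4.80×8.314×361×ln(0.197) = -23400 J.
Q = ΔU + W = -23400 J.
Net over both steps: W = -29800 J, Q = -23400 J, ΔU = 6460 J.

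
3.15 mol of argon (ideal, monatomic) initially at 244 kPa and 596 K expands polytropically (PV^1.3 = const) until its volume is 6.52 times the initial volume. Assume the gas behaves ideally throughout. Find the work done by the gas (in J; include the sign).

22400 J

V₁ = nRT₁/P₁ = 3.15×8.314×596/244 = 64.0 L.
Polytropic n=1.3: T₂ = T₁(V₁/V₂)^(n−1) = 596×(0.153)^0.30 = 340 K; P₂ = P₁(V₁/V₂)^n = 21.3 kPa.
W = (P₁V₁−P₂V₂)/(n−1) = (244×64.0−21.3×417)/0.30 = 22400 J.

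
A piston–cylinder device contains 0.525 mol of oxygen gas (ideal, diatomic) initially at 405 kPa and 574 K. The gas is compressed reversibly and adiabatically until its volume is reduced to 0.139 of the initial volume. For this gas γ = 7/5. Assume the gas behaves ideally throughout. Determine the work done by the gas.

V₁ = nRT₁/P₁ = 0.525×8.314×574/405 = 6.19 L.
Adiabatic: TV^(γ−1) = const ⇒ T₂ = 574×(7.19)^0.400 = 1260 K; PV^γ = const ⇒ P₂ = 6420 kPa.
ΔU = nCvΔT = 0.525×20.8×(1260−574) = 7530 J.
Q = 0 for an adiabatic process, so W = −ΔU = -7530 J.

-7530 J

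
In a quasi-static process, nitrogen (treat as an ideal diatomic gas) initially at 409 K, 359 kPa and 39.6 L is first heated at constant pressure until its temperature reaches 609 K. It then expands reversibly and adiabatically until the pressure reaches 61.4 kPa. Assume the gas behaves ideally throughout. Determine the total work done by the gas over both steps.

n = P₁V₁/(RT₁) = 359×39.6/(8.314×409) = 4.18 mol.
Step 1 — Isobaric: P stays 359 kPa; V/T = const ⇒ T₂ = 609 K, V₂ = 59.0 L.
W = PΔV = 359×(59.0−39.6) kPa·L = 6950 J.
ΔU = nCvΔT = 4.18×20.8×(609−409) = 17400 J.
Q = ΔU + W = nCpΔT = 24300 J.
State after step 1: P = 359 kPa, V = 59.0 L, T = 609 K.
Step 2 — Adiabatic: T₂/T₁ = (P₂/P₁)^((γ−1)/γ) ⇒ T₂ = 609×(0.171)^0.286 = 368 K; V₂ = 208 L.
ΔU = nCvΔT = 4.18×20.8×(368−609) = -21000 J.
Q = 0 for an adiabatic process, so W = −ΔU = 21000 J.
Net over both steps: W = 27900 J, Q = 24300 J, ΔU = -3590 J.

27900 J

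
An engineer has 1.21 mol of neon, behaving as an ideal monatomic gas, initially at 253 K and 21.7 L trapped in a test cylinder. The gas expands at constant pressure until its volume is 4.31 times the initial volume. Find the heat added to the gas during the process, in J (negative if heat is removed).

P₁ = nRT₁/V₁ = 1.21×8.314×253/21.7 = 117 kPa.
Isobaric: P stays 117 kPa; V/T = const ⇒ T₂ = 1090 K, V₂ = 93.5 L.
W = PΔV = 117×(93.5−21.7) kPa·L = 8420 J.
ΔU = nCvΔT = 1.21×12.5×(1090−253) = 12600 J.
Q = ΔU + W = nCpΔT = 21100 J.

21100 J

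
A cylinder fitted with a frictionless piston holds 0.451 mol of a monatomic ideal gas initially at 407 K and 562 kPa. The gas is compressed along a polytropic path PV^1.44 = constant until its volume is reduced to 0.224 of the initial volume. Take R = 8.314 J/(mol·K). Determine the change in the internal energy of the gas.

2130 J

V₁ = nRT₁/P₁ = 0.451×8.314×407/562 = 2.72 L.
Polytropic n=1.44: T₂ = T₁(V₁/V₂)^(n−1) = 407×(4.46)^0.44 = 786 K; P₂ = P₁(V₁/V₂)^n = 4850 kPa.
For an ideal gas ΔU = nCvΔT with Cv = (3/2)R = 12.5 J/(mol·K).
ΔU = 0.451×12.5×(786−407) = 2130 J.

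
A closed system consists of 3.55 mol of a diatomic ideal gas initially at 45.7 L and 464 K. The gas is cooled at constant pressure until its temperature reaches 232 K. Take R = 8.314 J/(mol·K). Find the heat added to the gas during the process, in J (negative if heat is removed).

P₁ = nRT₁/V₁ = 3.55×8.314×464/45.7 = 300 kPa.
Isobaric: P stays 300 kPa; V/T = const ⇒ T₂ = 232 K, V₂ = 22.9 L.
W = PΔV = 300×(22.9−45.7) kPa·L = -6850 J.
ΔU = nCvΔT = 3.55×20.8×(232−464) = -17100 J.
Q = ΔU + W = nCpΔT = -24000 J.

-24000 J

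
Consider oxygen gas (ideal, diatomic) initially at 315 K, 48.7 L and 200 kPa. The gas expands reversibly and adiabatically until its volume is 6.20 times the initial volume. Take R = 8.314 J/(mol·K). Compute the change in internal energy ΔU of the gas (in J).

-12600 J

n = P₁V₁/(RT₁) = 200×48.7/(8.314×315) = 3.72 mol.
Adiabatic: TV^(γ−1) = const ⇒ T₂ = 315×(0.161)^0.400 = 152 K; PV^γ = const ⇒ P₂ = 15.5 kPa.
For an ideal gas ΔU = nCvΔT with Cv = (5/2)R = 20.8 J/(mol·K).
ΔU = 3.72×20.8×(152−315) = -12600 J.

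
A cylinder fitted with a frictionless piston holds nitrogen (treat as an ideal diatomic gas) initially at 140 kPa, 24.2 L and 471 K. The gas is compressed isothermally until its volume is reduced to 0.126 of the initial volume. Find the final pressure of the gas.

1110 kPa

Isothermal: T stays 471 K; PV = const ⇒ V₂ = 3.05 L, P₂ = 1110 kPa.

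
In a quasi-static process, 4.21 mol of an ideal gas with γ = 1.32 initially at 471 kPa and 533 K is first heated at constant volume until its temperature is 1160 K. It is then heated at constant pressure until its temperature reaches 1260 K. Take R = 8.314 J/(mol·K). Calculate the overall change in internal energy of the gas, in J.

79500 J

V₁ = nRT₁/P₁ = 4.21×8.314×533/471 = 39.6 L.
Step 1 — Isochoric: V stays 39.6 L; P/T = const ⇒ T₂ = 1160 K, P₂ = 1030 kPa.
W = 0 (no volume change).
ΔU = nCvΔT = 4.21×26.0×(1160−533) = 68600 J.
Q = ΔU = 68600 J.
State after step 1: P = 1030 kPa, V = 39.6 L, T = 1160 K.
Step 2 — Isobaric: P stays 1030 kPa; V/T = const ⇒ T₂ = 1260 K, V₂ = 43.0 L.
W = PΔV = 1030×(43.0−39.6) kPa·L = 3500 J.
ΔU = nCvΔT = 4.21×26.0×(1260−1160) = 10900 J.
Q = ΔU + W = nCpΔT = 14400 J.
Net over both steps: W = 3500 J, Q = 83000 J, ΔU = 79500 J.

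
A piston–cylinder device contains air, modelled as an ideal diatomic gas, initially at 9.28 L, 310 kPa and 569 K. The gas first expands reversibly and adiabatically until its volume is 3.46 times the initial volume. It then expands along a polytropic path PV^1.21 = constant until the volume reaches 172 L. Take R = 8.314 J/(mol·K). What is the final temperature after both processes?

n = P₁V₁/(RT₁) = 310×9.28/(8.314×569) = 0.608 mol.
Step 1 — Adiabatic: TV^(γ−1) = const ⇒ T₂ = 569×(0.289)^0.400 = 346 K; PV^γ = const ⇒ P₂ = 54.5 kPa.
ΔU = nCvΔT = 0.608×20.8×(346−569) = -2810 J.
Q = 0 for an adiabatic process, so W = −ΔU = 2810 J.
State after step 1: P = 54.5 kPa, V = 32.1 L, T = 346 K.
Step 2 — Polytropic n=1.21: T₂ = T₁(V₁/V₂)^(n−1) = 346×(0.187)^0.21 = 243 K; P₂ = P₁(V₁/V₂)^n = 7.16 kPa.
W = (P₁V₁−P₂V₂)/(n−1) = (54.5×32.1−7.16×172)/0.21 = 2480 J.
ΔU = nCvΔT = 0.608×20.8×(243−346) = -1300 J.
Q = ΔU + W = 1180 J.
Net over both steps: W = 5290 J, Q = 1180 J, ΔU = -4110 J.

243 K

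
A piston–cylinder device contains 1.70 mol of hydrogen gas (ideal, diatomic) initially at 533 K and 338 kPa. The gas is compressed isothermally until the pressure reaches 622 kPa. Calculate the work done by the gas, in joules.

V₁ = nRT₁/P₁ = 1.70×8.314×533/338 = 22.3 L.
Isothermal: T stays 533 K; PV = const ⇒ V₂ = 12.1 L, P₂ = 622 kPa.
W = nRT ln(V₂/V₁) = 1.70×8.314×533×ln(0.543) = -4590 J.

-4590 J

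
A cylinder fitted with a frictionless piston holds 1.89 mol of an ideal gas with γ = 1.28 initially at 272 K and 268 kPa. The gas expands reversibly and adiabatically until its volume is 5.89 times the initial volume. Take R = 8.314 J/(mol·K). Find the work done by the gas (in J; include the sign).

V₁ = nRT₁/P₁ = 1.89×8.314×272/268 = 15.9 L.
Adiabatic: TV^(γ−1) = const ⇒ T₂ = 272×(0.170)^0.280 = 166 K; PV^γ = const ⇒ P₂ = 27.7 kPa.
ΔU = nCvΔT = 1.89×29.7×(166−272) = -5970 J.
Q = 0 for an adiabatic process, so W = −ΔU = 5970 J.

5970 J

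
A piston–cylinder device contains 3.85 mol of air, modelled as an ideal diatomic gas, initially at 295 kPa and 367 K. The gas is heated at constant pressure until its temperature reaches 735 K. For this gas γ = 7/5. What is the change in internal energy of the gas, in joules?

29400 J

V₁ = nRT₁/P₁ = 3.85×8.314×367/295 = 39.8 L.
Isobaric: P stays 295 kPa; V/T = const ⇒ T₂ = 735 K, V₂ = 79.8 L.
For an ideal gas ΔU = nCvΔT with Cv = (5/2)R = 20.8 J/(mol·K).
ΔU = 3.85×20.8×(735−367) = 29400 J.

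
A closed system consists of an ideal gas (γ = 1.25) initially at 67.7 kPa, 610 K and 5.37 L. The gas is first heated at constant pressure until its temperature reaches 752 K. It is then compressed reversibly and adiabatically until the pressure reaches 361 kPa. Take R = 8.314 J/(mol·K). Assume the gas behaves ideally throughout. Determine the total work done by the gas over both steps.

-628 J

n = P₁V₁/(RT₁) = 67.7×5.37/(8.314×610) = 0.0717 mol.
Step 1 — Isobaric: P stays 67.7 kPa; V/T = const ⇒ T₂ = 752 K, V₂ = 6.62 L.
W = PΔV = 67.7×(6.62−5.37) kPa·L = 84.6 J.
ΔU = nCvΔT = 0.0717×33.3×(752−610) = 339 J.
Q = ΔU + W = nCpΔT = 423 J.
State after step 1: P = 67.7 kPa, V = 6.62 L, T = 752 K.
Step 2 — Adiabatic: T₂/T₁ = (P₂/P₁)^((γ−1)/γ) ⇒ T₂ = 752×(5.33)^0.200 = 1050 K; V₂ = 1.74 L.
ΔU = nCvΔT = 0.0717×33.3×(1050−752) = 713 J.
Q = 0 for an adiabatic process, so W = −ΔU = -713 J.
Net over both steps: W = -628 J, Q = 423 J, ΔU = 1050 J.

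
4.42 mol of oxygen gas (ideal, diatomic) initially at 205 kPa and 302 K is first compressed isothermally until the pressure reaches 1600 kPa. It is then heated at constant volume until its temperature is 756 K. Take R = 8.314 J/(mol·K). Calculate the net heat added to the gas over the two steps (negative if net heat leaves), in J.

18900 J

V₁ = nRT₁/P₁ = 4.42×8.314×302/205 = 54.1 L.
Step 1 — Isothermal: T stays 302 K; PV = const ⇒ V₂ = 6.94 L, P₂ = 1600 kPa.
ΔU = 0 (ideal gas, T constant).
W = nRT ln(V₂/V₁) = 4.42×8.314×302×ln(0.128) = -22800 J.
Q = ΔU + W = -22800 J.
State after step 1: P = 1600 kPa, V = 6.94 L, T = 302 K.
Step 2 — Isochoric: V stays 6.94 L; P/T = const ⇒ T₂ = 756 K, P₂ = 4010 kPa.
W = 0 (no volume change).
ΔU = nCvΔT = 4.42×20.8×(756−302) = 41700 J.
Q = ΔU = 41700 J.
Net over both steps: W = -22800 J, Q = 18900 J, ΔU = 41700 J.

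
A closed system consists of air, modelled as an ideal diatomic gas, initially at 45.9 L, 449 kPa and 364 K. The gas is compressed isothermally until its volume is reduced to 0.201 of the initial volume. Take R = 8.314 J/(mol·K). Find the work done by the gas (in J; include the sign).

-33100 J

n = P₁V₁/(RT₁) = 449×45.9/(8.314×364) = 6.81 mol.
Isothermal: T stays 364 K; PV = const ⇒ V₂ = 9.23 L, P₂ = 2230 kPa.
W = nRT ln(V₂/V₁) = 6.81×8.314×364×ln(0.201) = -33100 J.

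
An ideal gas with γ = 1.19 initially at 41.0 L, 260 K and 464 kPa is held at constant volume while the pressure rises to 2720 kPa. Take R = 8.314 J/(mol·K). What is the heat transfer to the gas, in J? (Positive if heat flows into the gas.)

487000 J

n = P₁V₁/(RT₁) = 464×41.0/(8.314×260) = 8.80 mol.
Isochoric: V stays 41.0 L; P/T = const ⇒ T₂ = 1520 K, P₂ = 2720 kPa.
W = 0 (no volume change).
ΔU = nCvΔT = 8.80×43.8×(1520−260) = 487000 J.
Q = ΔU = 487000 J.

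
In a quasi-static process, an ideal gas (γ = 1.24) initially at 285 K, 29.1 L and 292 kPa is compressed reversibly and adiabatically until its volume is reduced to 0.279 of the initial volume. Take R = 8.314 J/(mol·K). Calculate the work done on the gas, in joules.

12700 J

n = P₁V₁/(RT₁) = 292×29.1/(8.314×285) = 3.59 mol.
Adiabatic: TV^(γ−1) = const ⇒ T₂ = 285×(3.58)^0.240 = 387 K; PV^γ = const ⇒ P₂ = 1420 kPa.
ΔU = nCvΔT = 3.59×34.6×(387−285) = 12700 J.
Q = 0 for an adiabatic process, so W = −ΔU = -12700 J.
Work done on the gas = −W_by = 12700 J.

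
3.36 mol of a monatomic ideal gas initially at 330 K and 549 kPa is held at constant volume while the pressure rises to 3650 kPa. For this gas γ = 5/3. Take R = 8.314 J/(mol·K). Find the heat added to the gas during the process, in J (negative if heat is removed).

V₁ = nRT₁/P₁ = 3.36×8.314×330/549 = 16.8 L.
Isochoric: V stays 16.8 L; P/T = const ⇒ T₂ = 2190 K, P₂ = 3650 kPa.
W = 0 (no volume change).
ΔU = nCvΔT = 3.36×12.5×(2190−330) = 78100 J.
Q = ΔU = 78100 J.

78100 J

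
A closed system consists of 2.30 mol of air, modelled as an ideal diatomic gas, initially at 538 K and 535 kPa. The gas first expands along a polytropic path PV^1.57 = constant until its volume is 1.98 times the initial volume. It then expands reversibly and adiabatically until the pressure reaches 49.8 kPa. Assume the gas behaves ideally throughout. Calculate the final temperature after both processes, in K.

251 K

V₁ = nRT₁/P₁ = 2.30×8.314×538/535 = 19.2 L.
Step 1 — Polytropic n=1.57: T₂ = T₁(V₁/V₂)^(n−1) = 538×(0.505)^0.57 = 364 K; P₂ = P₁(V₁/V₂)^n = 183 kPa.
W = (P₁V₁−P₂V₂)/(n−1) = (535×19.2−183×38.1)/0.57 = 5820 J.
ΔU = nCvΔT = 2.30×20.8×(364−538) = -8290 J.
Q = ΔU + W = -2470 J.
State after step 1: P = 183 kPa, V = 38.1 L, T = 364 K.
Step 2 — Adiabatic: T₂/T₁ = (P₂/P₁)^((γ−1)/γ) ⇒ T₂ = 364×(0.272)^0.286 = 251 K; V₂ = 96.5 L.
ΔU = nCvΔT = 2.30×20.8×(251−364) = -5410 J.
Q = 0 for an adiabatic process, so W = −ΔU = 5410 J.
Net over both steps: W = 11200 J, Q = -2470 J, ΔU = -13700 J.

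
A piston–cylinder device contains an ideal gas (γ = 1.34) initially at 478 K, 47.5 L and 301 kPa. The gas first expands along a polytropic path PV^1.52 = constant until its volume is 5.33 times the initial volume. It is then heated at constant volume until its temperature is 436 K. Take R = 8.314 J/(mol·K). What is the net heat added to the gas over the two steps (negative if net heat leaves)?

12300 J

n = P₁V₁/(RT₁) = 301×47.5/(8.314×478) = 3.60 mol.
Step 1 — Polytropic n=1.52: T₂ = T₁(V₁/V₂)^(n−1) = 478×(0.188)^0.52 = 200 K; P₂ = P₁(V₁/V₂)^n = 23.7 kPa.
W = (P₁V₁−P₂V₂)/(n−1) = (301×47.5−23.7×253)/0.52 = 16000 J.
ΔU = nCvΔT = 3.60×24.5×(200−478) = -24400 J.
Q = ΔU + W = -8460 J.
State after step 1: P = 23.7 kPa, V = 253 L, T = 200 K.
Step 2 — Isochoric: V stays 253 L; P/T = const ⇒ T₂ = 436 K, P₂ = 51.5 kPa.
W = 0 (no volume change).
ΔU = nCvΔT = 3.60×24.5×(436−200) = 20700 J.
Q = ΔU = 20700 J.
Net over both steps: W = 16000 J, Q = 12300 J, ΔU = -3690 J.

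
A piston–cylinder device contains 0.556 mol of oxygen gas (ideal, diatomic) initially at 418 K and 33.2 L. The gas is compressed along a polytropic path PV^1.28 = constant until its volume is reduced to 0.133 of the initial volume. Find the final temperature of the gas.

P₁ = nRT₁/V₁ = 0.556×8.314×418/33.2 = 58.2 kPa.
Polytropic n=1.28: T₂ = T₁(V₁/V₂)^(n−1) = 418×(7.52)^0.28 = 735 K; P₂ = P₁(V₁/V₂)^n = 770 kPa.

735 K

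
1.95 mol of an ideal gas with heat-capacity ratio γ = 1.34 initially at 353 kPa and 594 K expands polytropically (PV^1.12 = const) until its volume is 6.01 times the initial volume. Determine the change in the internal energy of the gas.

V₁ = nRT₁/P₁ = 1.95×8.314×594/353 = 27.3 L.
Polytropic n=1.12: T₂ = T₁(V₁/V₂)^(n−1) = 594×(0.166)^0.12 = 479 K; P₂ = P₁(V₁/V₂)^n = 47.4 kPa.
For an ideal gas ΔU = nCvΔT with Cv = R/(γ−1) = 24.5 J/(mol·K).
ΔU = 1.95×24.5×(479−594) = -5480 J.

-5480 J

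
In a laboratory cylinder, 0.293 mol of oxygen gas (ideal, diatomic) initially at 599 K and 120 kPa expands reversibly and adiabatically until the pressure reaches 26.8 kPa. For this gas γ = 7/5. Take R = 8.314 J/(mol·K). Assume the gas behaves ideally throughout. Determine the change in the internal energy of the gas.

-1270 J

V₁ = nRT₁/P₁ = 0.293×8.314×599/120 = 12.2 L.
Adiabatic: T₂/T₁ = (P₂/P₁)^((γ−1)/γ) ⇒ T₂ = 599×(0.223)^0.286 = 390 K; V₂ = 35.5 L.
For an ideal gas ΔU = nCvΔT with Cv = (5/2)R = 20.8 J/(mol·K).
ΔU = 0.293×20.8×(390−599) = -1270 J.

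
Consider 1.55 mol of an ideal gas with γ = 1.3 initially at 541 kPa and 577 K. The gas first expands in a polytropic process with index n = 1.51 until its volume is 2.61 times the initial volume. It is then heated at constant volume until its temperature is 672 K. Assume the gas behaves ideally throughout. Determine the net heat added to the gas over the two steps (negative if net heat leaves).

9720 J

V₁ = nRT₁/P₁ = 1.55×8.314×577/541 = 13.7 L.
Step 1 — Polytropic n=1.51: T₂ = T₁(V₁/V₂)^(n−1) = 577×(0.383)^0.51 = 354 K; P₂ = P₁(V₁/V₂)^n = 127 kPa.
W = (P₁V₁−P₂V₂)/(n−1) = (541×13.7−127×35.9)/0.51 = 5640 J.
ΔU = nCvΔT = 1.55×27.7×(354−577) = -9590 J.
Q = ΔU + W = -3950 J.
State after step 1: P = 127 kPa, V = 35.9 L, T = 354 K.
Step 2 — Isochoric: V stays 35.9 L; P/T = const ⇒ T₂ = 672 K, P₂ = 241 kPa.
W = 0 (no volume change).
ΔU = nCvΔT = 1.55×27.7×(672−354) = 13700 J.
Q = ΔU = 13700 J.
Net over both steps: W = 5640 J, Q = 9720 J, ΔU = 4080 J.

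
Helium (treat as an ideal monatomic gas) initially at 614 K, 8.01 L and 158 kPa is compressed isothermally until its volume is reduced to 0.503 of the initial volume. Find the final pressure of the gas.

Isothermal: T stays 614 K; PV = const ⇒ V₂ = 4.03 L, P₂ = 314 kPa.

314 kPa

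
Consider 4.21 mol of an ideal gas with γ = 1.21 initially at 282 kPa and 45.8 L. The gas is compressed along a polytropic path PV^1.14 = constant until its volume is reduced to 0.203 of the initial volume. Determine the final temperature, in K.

T₁ = P₁V₁/(nR) = 282×45.8/(4.21×8.314) = 369 K.
Polytropic n=1.14: T₂ = T₁(V₁/V₂)^(n−1) = 369×(4.93)^0.14 = 461 K; P₂ = P₁(V₁/V₂)^n = 1740 kPa.

461 K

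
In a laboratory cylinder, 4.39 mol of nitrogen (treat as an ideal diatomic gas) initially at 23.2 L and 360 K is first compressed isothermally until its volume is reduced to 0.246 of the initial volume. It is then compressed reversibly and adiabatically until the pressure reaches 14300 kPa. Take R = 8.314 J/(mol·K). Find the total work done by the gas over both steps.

P₁ = nRT₁/V₁ = 4.39×8.314×360/23.2 = 566 kPa.
Step 1 — Isothermal: T stays 360 K; PV = const ⇒ V₂ = 5.71 L, P₂ = 2300 kPa.
ΔU = 0 (ideal gas, T constant).
W = nRT ln(V₂/V₁) = 4.39×8.314×360×ln(0.246) = -18400 J.
Q = ΔU + W = -18400 J.
State after step 1: P = 2300 kPa, V = 5.71 L, T = 360 K.
Step 2 — Adiabatic: T₂/T₁ = (P₂/P₁)^((γ−1)/γ) ⇒ T₂ = 360×(6.21)^0.286 = 607 K; V₂ = 1.55 L.
ΔU = nCvΔT = 4.39×20.8×(607−360) = 22500 J.
Q = 0 for an adiabatic process, so W = −ΔU = -22500 J.
Net over both steps: W = -40900 J, Q = -18400 J, ΔU = 22500 J.

-40900 J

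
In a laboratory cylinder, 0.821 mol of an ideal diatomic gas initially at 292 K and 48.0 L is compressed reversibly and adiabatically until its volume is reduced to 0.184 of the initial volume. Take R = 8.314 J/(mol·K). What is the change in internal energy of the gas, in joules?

P₁ = nRT₁/V₁ = 0.821×8.314×292/48.0 = 41.5 kPa.
Adiabatic: TV^(γ−1) = const ⇒ T₂ = 292×(5.43)^0.400 = 575 K; PV^γ = const ⇒ P₂ = 444 kPa.
For an ideal gas ΔU = nCvΔT with Cv = (5/2)R = 20.8 J/(mol·K).
ΔU = 0.821×20.8×(575−292) = 4820 J.

4820 J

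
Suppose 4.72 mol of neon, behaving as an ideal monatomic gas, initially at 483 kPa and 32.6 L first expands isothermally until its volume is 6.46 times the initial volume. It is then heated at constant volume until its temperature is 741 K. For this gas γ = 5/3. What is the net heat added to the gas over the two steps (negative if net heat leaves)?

49400 J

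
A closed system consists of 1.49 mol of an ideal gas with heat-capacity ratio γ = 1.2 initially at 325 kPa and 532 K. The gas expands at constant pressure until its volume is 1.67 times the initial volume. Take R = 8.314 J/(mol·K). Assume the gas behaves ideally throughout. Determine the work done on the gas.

V₁ = nRT₁/P₁ = 1.49×8.314×532/325 = 20.3 L.
Isobaric: P stays 325 kPa; V/T = const ⇒ T₂ = 888 K, V₂ = 33.9 L.
W = PΔV = 325×(33.9−20.3) kPa·L = 4420 J.
Work done on the gas = −W_by = -4420 J.

-4420 J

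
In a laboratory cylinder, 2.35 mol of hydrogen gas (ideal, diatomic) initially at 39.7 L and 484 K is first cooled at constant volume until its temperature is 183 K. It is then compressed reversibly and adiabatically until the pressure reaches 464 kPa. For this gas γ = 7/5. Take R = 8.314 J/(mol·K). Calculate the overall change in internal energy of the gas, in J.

P₁ = nRT₁/V₁ = 2.35×8.314×484/39.7 = 238 kPa.
Step 1 — Isochoric: V stays 39.7 L; P/T = const ⇒ T₂ = 183 K, P₂ = 90.1 kPa.
W = 0 (no volume change).
ΔU = nCvΔT = 2.35×20.8×(183−484) = -14700 J.
Q = ΔU = -14700 J.
State after step 1: P = 90.1 kPa, V = 39.7 L, T = 183 K.
Step 2 — Adiabatic: T₂/T₁ = (P₂/P₁)^((γ−1)/γ) ⇒ T₂ = 183×(5.15)^0.286 = 292 K; V₂ = 12.3 L.
ΔU = nCvΔT = 2.35×20.8×(292−183) = 5340 J.
Q = 0 for an adiabatic process, so W = −ΔU = -5340 J.
Net over both steps: W = -5340 J, Q = -14700 J, ΔU = -9360 J.

-9360 J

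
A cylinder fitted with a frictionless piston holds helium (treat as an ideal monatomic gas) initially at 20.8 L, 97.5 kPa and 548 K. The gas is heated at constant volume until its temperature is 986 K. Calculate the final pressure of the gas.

175 kPa

Isochoric: V stays 20.8 L; P/T = const ⇒ T₂ = 986 K, P₂ = 175 kPa.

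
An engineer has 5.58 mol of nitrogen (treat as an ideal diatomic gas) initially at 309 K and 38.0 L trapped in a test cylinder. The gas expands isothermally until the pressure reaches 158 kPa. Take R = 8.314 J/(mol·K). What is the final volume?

P₁ = nRT₁/V₁ = 5.58×8.314×309/38.0 = 377 kPa.
Isothermal: T stays 309 K; PV = const ⇒ V₂ = 90.7 L, P₂ = 158 kPa.

90.7 L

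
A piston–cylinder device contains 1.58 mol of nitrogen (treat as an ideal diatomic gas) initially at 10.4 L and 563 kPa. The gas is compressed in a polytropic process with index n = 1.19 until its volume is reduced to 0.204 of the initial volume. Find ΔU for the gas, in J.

5160 J

T₁ = P₁V₁/(nR) = 563×10.4/(1.58×8.314) = 446 K.
Polytropic n=1.19: T₂ = T₁(V₁/V₂)^(n−1) = 446×(4.90)^0.19 = 603 K; P₂ = P₁(V₁/V₂)^n = 3730 kPa.
For an ideal gas ΔU = nCvΔT with Cv = (5/2)R = 20.8 J/(mol·K).
ΔU = 1.58×20.8×(603−446) = 5160 J.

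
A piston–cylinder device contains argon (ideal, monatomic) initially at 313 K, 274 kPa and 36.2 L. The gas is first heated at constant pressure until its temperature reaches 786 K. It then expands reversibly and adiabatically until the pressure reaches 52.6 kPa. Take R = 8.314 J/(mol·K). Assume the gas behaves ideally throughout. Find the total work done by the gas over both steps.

n = P₁V₁/(RT₁) = 274×36.2/(8.314×313) = 3.81 mol.
Step 1 — Isobaric: P stays 274 kPa; V/T = const ⇒ T₂ = 786 K, V₂ = 90.9 L.
W = PΔV = 274×(90.9−36.2) kPa·L = 15000 J.
ΔU = nCvΔT = 3.81×12.5×(786−313) = 22500 J.
Q = ΔU + W = nCpΔT = 37500 J.
State after step 1: P = 274 kPa, V = 90.9 L, T = 786 K.
Step 2 — Adiabatic: T₂/T₁ = (P₂/P₁)^((γ−1)/γ) ⇒ T₂ = 786×(0.192)^0.400 = 406 K; V₂ = 245 L.
ΔU = nCvΔT = 3.81×12.5×(406−786) = -18100 J.
Q = 0 for an adiabatic process, so W = −ΔU = 18100 J.
Net over both steps: W = 33000 J, Q = 37500 J, ΔU = 4430 J.

33000 J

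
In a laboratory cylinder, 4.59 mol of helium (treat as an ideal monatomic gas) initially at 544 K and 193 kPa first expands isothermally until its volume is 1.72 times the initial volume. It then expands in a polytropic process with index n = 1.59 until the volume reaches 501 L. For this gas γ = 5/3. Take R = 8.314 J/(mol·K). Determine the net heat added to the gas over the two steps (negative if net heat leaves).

13100 J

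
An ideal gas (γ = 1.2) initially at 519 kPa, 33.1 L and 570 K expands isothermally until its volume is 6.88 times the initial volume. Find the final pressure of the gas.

75.4 kPa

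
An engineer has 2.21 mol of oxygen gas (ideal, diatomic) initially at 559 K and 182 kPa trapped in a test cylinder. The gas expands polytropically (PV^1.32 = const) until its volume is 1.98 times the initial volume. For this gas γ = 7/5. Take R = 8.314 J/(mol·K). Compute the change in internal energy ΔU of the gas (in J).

-5040 J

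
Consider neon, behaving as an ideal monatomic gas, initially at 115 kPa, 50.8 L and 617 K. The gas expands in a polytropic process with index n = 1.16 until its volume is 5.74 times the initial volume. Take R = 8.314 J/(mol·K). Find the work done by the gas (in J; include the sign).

8910 J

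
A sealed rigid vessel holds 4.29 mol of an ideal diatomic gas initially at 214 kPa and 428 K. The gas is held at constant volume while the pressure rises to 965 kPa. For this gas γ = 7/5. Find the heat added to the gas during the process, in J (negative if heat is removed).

V₁ = nRT₁/P₁ = 4.29×8.314×428/214 = 71.3 L.
Isochoric: V stays 71.3 L; P/T = const ⇒ T₂ = 1930 K, P₂ = 965 kPa.
W = 0 (no volume change).
ΔU = nCvΔT = 4.29×20.8×(1930−428) = 134000 J.
Q = ΔU = 134000 J.

134000 J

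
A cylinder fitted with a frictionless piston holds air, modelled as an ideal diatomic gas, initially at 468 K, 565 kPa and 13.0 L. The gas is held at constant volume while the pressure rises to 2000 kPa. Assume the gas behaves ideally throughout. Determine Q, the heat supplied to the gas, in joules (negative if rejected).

n = P₁V₁/(RT₁) = 565×13.0/(8.314×468) = 1.89 mol.
Isochoric: V stays 13.0 L; P/T = const ⇒ T₂ = 1660 K, P₂ = 2000 kPa.
W = 0 (no volume change).
ΔU = nCvΔT = 1.89×20.8×(1660−468) = 46600 J.
Q = ΔU = 46600 J.

46600 J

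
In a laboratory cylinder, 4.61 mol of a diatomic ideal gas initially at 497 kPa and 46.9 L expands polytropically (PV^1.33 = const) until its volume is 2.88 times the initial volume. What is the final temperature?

T₁ = P₁V₁/(nR) = 497×46.9/(4.61×8.314) = 608 K.
Polytropic n=1.33: T₂ = T₁(V₁/V₂)^(n−1) = 608×(0.347)^0.33 = 429 K; P₂ = P₁(V₁/V₂)^n = 122 kPa.

429 K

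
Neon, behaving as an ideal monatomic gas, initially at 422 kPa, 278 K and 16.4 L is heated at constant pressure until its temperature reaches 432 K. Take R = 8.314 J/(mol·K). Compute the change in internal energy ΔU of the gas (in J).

n = P₁V₁/(RT₁) = 422×16.4/(8.314×278) = 2.99 mol.
Isobaric: P stays 422 kPa; V/T = const ⇒ T₂ = 432 K, V₂ = 25.5 L.
For an ideal gas ΔU = nCvΔT with Cv = (3/2)R = 12.5 J/(mol·K).
ΔU = 2.99×12.5×(432−278) = 5750 J.

5750 J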